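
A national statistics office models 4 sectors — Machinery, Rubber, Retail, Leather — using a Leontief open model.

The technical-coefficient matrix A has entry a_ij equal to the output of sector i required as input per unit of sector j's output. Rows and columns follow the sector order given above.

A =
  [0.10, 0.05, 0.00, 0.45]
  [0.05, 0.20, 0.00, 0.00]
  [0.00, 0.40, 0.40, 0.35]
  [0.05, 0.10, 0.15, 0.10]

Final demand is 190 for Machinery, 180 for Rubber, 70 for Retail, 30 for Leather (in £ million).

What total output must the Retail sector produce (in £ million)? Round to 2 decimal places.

x_3 = 358.42

I − A =
  [   0.90    -0.05     0.00    -0.45]
  [  -0.05     0.80     0.00     0.00]
  [   0.00    -0.40     0.60    -0.35]
  [  -0.05    -0.10    -0.15     0.90]
Compute the cofactors C_ij = (−1)^(i+j)·(3×3 minor ij) of I−A; the adjugate is their transpose:
adj(I−A) = Cᵀ =
  [ 0.390000   0.078375   0.054000   0.216000]
  [ 0.024375   0.425250   0.003375   0.013500]
  [ 0.033750   0.347375   0.625500   0.260125]
  [ 0.030000   0.109500   0.107625   0.430500]
det(I−A) = Σ_j (I−A)_1j·C_1j = (0.90)(0.390000) + (-0.05)(0.024375) + (0.00)(0.033750) + (-0.45)(0.030000) = 0.33628125
(I − A)⁻¹ = adj(I−A) / det(I−A) ≈
  [   1.1597     0.2331     0.1606     0.6423]
  [   0.0725     1.2646     0.0100     0.0401]
  [   0.1004     1.0330     1.8601     0.7735]
  [   0.0892     0.3256     0.3200     1.2802]
x = (I − A)⁻¹ d = adj(I−A)·d / det(I−A), with det(I−A) = 0.33628125:
  x_1 = (0.390000·190 + 0.078375·180 + 0.054000·70 + 0.216000·30) / 0.33628125 = 98.4675 / 0.33628125 ≈ 292.81
  x_2 = (0.024375·190 + 0.425250·180 + 0.003375·70 + 0.013500·30) / 0.33628125 = 81.8175 / 0.33628125 ≈ 243.30
  x_3 = (0.033750·190 + 0.347375·180 + 0.625500·70 + 0.260125·30) / 0.33628125 = 120.52875 / 0.33628125 ≈ 358.42
  x_4 = (0.030000·190 + 0.109500·180 + 0.107625·70 + 0.430500·30) / 0.33628125 = 45.85875 / 0.33628125 ≈ 136.37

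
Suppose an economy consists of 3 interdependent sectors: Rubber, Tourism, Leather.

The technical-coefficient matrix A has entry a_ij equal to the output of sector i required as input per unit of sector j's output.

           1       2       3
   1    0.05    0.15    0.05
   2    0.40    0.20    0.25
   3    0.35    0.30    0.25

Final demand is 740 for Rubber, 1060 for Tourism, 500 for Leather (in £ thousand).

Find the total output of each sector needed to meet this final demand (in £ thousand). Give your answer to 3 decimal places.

I − A =
  [   0.95    -0.15    -0.05]
  [  -0.40     0.80    -0.25]
  [  -0.35    -0.30     0.75]
Cofactors of I−A, C_ij = (−1)^(i+j)·(minor ij) (rows/columns in the sector order above):
  C_11 = (0.80)(0.75) − (-0.25)(-0.30) = 0.5250
  C_12 = −[(-0.40)(0.75) − (-0.25)(-0.35)] = 0.3875
  C_13 = (-0.40)(-0.30) − (0.80)(-0.35) = 0.4000
  C_21 = −[(-0.15)(0.75) − (-0.05)(-0.30)] = 0.1275
  C_22 = (0.95)(0.75) − (-0.05)(-0.35) = 0.6950
  C_23 = −[(0.95)(-0.30) − (-0.15)(-0.35)] = 0.3375
  C_31 = (-0.15)(-0.25) − (-0.05)(0.80) = 0.0775
  C_32 = −[(0.95)(-0.25) − (-0.05)(-0.40)] = 0.2575
  C_33 = (0.95)(0.80) − (-0.15)(-0.40) = 0.7000
det(I−A) = Σ_j (I−A)_1j·C_1j = (0.95)(0.5250) + (-0.15)(0.3875) + (-0.05)(0.4000) = 0.420625
adj(I−A) = Cᵀ =
  [ 0.5250   0.1275   0.0775]
  [ 0.3875   0.6950   0.2575]
  [ 0.4000   0.3375   0.7000]
(I − A)⁻¹ = adj(I−A) / det(I−A) ≈
  [   1.2481     0.3031     0.1842]
  [   0.9212     1.6523     0.6122]
  [   0.9510     0.8024     1.6642]
x = (I − A)⁻¹ d = adj(I−A)·d / det(I−A), with det(I−A) = 0.420625:
  x_1 = (0.5250·740 + 0.1275·1060 + 0.0775·500) / 0.420625 = 562.40 / 0.420625 ≈ 1337.058
  x_2 = (0.3875·740 + 0.6950·1060 + 0.2575·500) / 0.420625 = 1152.20 / 0.420625 ≈ 2739.257
  x_3 = (0.4000·740 + 0.3375·1060 + 0.7000·500) / 0.420625 = 1003.75 / 0.420625 ≈ 2386.330

x_1 = 1337.058, x_2 = 2739.257, x_3 = 2386.330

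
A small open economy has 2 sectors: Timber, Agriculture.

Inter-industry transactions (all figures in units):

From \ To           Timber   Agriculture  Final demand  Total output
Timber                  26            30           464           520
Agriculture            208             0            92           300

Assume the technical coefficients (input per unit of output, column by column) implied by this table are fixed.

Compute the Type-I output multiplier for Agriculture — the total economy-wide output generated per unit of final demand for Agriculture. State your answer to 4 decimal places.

m_A = 1.1538

Technical coefficients a_ij = z_ij / X_j:
  a_TT = 26/520 = 0.05, a_AT = 208/520 = 0.40
  a_TA = 30/300 = 0.10, a_AA = 0/300 = 0.00
I − A =
  [   0.95    -0.10]
  [  -0.40     1.00]
det(I−A) = (0.95)(1.00) − (-0.10)(-0.40) = 0.9100
adj(I−A) = [[1.00, 0.10], [0.40, 0.95]]
(I − A)⁻¹ = adj(I−A) / det(I−A) ≈
  [   1.09890     0.10989]
  [   0.43956     1.04396]
The output multiplier for sector j is the column-j sum of the Leontief inverse (I − A)⁻¹ = adj(I−A) / det(I−A).
Column A of adj(I−A): (0.10, 0.95); det(I−A) = 0.9100.
m_A = (0.10 + 0.95) / 0.9100 = 1.05 / 0.9100 ≈ 1.1538.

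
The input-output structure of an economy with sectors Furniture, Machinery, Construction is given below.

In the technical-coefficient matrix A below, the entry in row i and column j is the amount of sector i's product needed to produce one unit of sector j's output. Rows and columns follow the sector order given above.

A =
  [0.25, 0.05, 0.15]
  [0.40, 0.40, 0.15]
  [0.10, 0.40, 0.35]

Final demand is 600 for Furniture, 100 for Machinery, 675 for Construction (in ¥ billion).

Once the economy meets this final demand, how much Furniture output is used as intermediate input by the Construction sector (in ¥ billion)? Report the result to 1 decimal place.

I − A =
  [   0.75    -0.05    -0.15]
  [  -0.40     0.60    -0.15]
  [  -0.10    -0.40     0.65]
Cofactors of I−A, C_ij = (−1)^(i+j)·(minor ij) (rows/columns in the sector order above):
  C_11 = (0.60)(0.65) − (-0.15)(-0.40) = 0.3300
  C_12 = −[(-0.40)(0.65) − (-0.15)(-0.10)] = 0.2750
  C_13 = (-0.40)(-0.40) − (0.60)(-0.10) = 0.2200
  C_21 = −[(-0.05)(0.65) − (-0.15)(-0.40)] = 0.0925
  C_22 = (0.75)(0.65) − (-0.15)(-0.10) = 0.4725
  C_23 = −[(0.75)(-0.40) − (-0.05)(-0.10)] = 0.3050
  C_31 = (-0.05)(-0.15) − (-0.15)(0.60) = 0.0975
  C_32 = −[(0.75)(-0.15) − (-0.15)(-0.40)] = 0.1725
  C_33 = (0.75)(0.60) − (-0.05)(-0.40) = 0.4300
det(I−A) = Σ_j (I−A)_1j·C_1j = (0.75)(0.3300) + (-0.05)(0.2750) + (-0.15)(0.2200) = 0.20075
adj(I−A) = Cᵀ =
  [ 0.3300   0.0925   0.0975]
  [ 0.2750   0.4725   0.1725]
  [ 0.2200   0.3050   0.4300]
(I − A)⁻¹ = adj(I−A) / det(I−A) ≈
  [   1.6438     0.4608     0.4857]
  [   1.3699     2.3537     0.8593]
  [   1.0959     1.5193     2.1420]
First solve x = (I − A)⁻¹ d = adj(I−A)·d / det(I−A); in particular x_3 = (0.2200·600 + 0.3050·100 + 0.4300·675) / 0.20075 = 452.75 / 0.20075 ≈ 2255.293.
Intermediate flow from 1 to 3: z_13 = a_13 · x_3 = 0.15 × 452.75 / 0.20075 = 67.9125 / 0.20075 ≈ 338.3.

z_13 = 338.3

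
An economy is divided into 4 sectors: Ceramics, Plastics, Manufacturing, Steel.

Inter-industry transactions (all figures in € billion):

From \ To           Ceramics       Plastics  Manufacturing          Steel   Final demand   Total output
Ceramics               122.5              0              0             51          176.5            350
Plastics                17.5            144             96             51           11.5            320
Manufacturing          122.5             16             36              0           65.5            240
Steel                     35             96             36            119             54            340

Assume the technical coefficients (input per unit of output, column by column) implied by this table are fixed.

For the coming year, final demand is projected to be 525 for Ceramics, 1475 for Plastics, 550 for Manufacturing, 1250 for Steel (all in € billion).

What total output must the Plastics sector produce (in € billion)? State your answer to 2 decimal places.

x_P = 5608.38

Technical coefficients a_ij = z_ij / X_j:
  a_CC = 122.5/350 = 0.35, a_PC = 17.5/350 = 0.05, a_MC = 122.5/350 = 0.35, a_SC = 35/350 = 0.10
  a_CP = 0/320 = 0.00, a_PP = 144/320 = 0.45, a_MP = 16/320 = 0.05, a_SP = 96/320 = 0.30
  a_CM = 0/240 = 0.00, a_PM = 96/240 = 0.40, a_MM = 36/240 = 0.15, a_SM = 36/240 = 0.15
  a_CS = 51/340 = 0.15, a_PS = 51/340 = 0.15, a_MS = 0/340 = 0.00, a_SS = 119/340 = 0.35
I − A =
  [   0.65     0.00     0.00    -0.15]
  [  -0.05     0.55    -0.40    -0.15]
  [  -0.35    -0.05     0.85     0.00]
  [  -0.10    -0.30    -0.15     0.65]
Compute the cofactors C_ij = (−1)^(i+j)·(3×3 minor ij) of I−A; the adjugate is their transpose:
adj(I−A) = Cᵀ =
  [ 0.251500   0.039375   0.030375   0.067125]
  [ 0.139250   0.338500   0.178750   0.110250]
  [ 0.111750   0.036125   0.192625   0.034125]
  [ 0.128750   0.170625   0.131625   0.290875]
det(I−A) = Σ_j (I−A)_1j·C_1j = (0.65)(0.251500) + (0.00)(0.139250) + (0.00)(0.111750) + (-0.15)(0.128750) = 0.1441625
(I − A)⁻¹ = adj(I−A) / det(I−A) ≈
  [   1.7446     0.2731     0.2107     0.4656]
  [   0.9659     2.3480     1.2399     0.7648]
  [   0.7752     0.2506     1.3362     0.2367]
  [   0.8931     1.1836     0.9130     2.0177]
x = (I − A)⁻¹ d = adj(I−A)·d / det(I−A), with det(I−A) = 0.1441625:
  x_C = (0.251500·525 + 0.039375·1475 + 0.030375·550 + 0.067125·1250) / 0.1441625 = 290.728125 / 0.1441625 ≈ 2016.67
  x_P = (0.139250·525 + 0.338500·1475 + 0.178750·550 + 0.110250·1250) / 0.1441625 = 808.51875 / 0.1441625 ≈ 5608.38
  x_M = (0.111750·525 + 0.036125·1475 + 0.192625·550 + 0.034125·1250) / 0.1441625 = 260.553125 / 0.1441625 ≈ 1807.36
  x_S = (0.128750·525 + 0.170625·1475 + 0.131625·550 + 0.290875·1250) / 0.1441625 = 755.253125 / 0.1441625 ≈ 5238.90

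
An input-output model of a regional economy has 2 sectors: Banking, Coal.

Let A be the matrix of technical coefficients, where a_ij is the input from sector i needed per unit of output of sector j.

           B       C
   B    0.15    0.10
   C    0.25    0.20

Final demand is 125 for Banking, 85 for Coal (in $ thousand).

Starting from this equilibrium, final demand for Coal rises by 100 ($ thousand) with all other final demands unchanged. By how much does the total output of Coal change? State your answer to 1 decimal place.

Δx_C = 129.8

I − A =
  [   0.85    -0.10]
  [  -0.25     0.80]
det(I−A) = (0.85)(0.80) − (-0.10)(-0.25) = 0.6550
adj(I−A) = [[0.80, 0.10], [0.25, 0.85]]
(I − A)⁻¹ = adj(I−A) / det(I−A) ≈
  [   1.2214     0.1527]
  [   0.3817     1.2977]
Δx = (I − A)⁻¹ Δd with Δd having +100 in the Coal component and 0 elsewhere.
So Δx_C = L_CC · (+100), where L_CC = adj(I−A)_CC / det(I−A) = 0.85 / 0.6550.
Δx_C = 0.85 × (+100) / 0.6550 = 85.00 / 0.6550 ≈ 129.8.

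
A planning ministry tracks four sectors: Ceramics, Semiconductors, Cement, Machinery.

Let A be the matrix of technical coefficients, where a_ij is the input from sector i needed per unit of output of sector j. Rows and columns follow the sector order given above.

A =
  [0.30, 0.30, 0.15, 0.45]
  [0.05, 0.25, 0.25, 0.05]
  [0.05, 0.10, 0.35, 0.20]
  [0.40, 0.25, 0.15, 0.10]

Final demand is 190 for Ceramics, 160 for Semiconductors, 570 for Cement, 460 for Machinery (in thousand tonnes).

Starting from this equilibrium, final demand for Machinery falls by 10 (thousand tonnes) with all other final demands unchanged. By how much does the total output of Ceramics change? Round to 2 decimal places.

I − A =
  [   0.70    -0.30    -0.15    -0.45]
  [  -0.05     0.75    -0.25    -0.05]
  [  -0.05    -0.10     0.65    -0.20]
  [  -0.40    -0.25    -0.15     0.90]
Compute the cofactors C_ij = (−1)^(i+j)·(3×3 minor ij) of I−A; the adjugate is their transpose:
adj(I−A) = Cᵀ =
  [ 0.372375   0.267375   0.247875   0.256125]
  [ 0.072375   0.249375   0.130875   0.079125]
  [ 0.102125   0.123125   0.303625   0.125375]
  [ 0.202625   0.208625   0.197125   0.303875]
det(I−A) = Σ_j (I−A)_1j·C_1j = (0.70)(0.372375) + (-0.30)(0.072375) + (-0.15)(0.102125) + (-0.45)(0.202625) = 0.13245
(I − A)⁻¹ = adj(I−A) / det(I−A) ≈
  [   2.8114     2.0187     1.8715     1.9337]
  [   0.5464     1.8828     0.9881     0.5974]
  [   0.7710     0.9296     2.2924     0.9466]
  [   1.5298     1.5751     1.4883     2.2943]
Δx = (I − A)⁻¹ Δd with Δd having -10 in the Machinery component and 0 elsewhere.
So Δx_1 = L_14 · (-10), where L_14 = adj(I−A)_14 / det(I−A) = 0.256125 / 0.13245.
Δx_1 = 0.256125 × (-10) / 0.13245 = -2.56125 / 0.13245 ≈ -19.34.

Δx_1 = -19.34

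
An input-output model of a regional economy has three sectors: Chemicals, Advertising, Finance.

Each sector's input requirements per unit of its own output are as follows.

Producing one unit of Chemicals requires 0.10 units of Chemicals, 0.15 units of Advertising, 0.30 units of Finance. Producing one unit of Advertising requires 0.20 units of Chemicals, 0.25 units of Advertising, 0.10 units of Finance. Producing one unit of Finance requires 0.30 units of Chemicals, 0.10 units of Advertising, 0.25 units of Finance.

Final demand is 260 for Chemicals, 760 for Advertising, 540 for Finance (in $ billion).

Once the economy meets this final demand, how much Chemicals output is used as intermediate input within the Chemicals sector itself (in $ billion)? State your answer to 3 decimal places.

I − A =
  [   0.90    -0.20    -0.30]
  [  -0.15     0.75    -0.10]
  [  -0.30    -0.10     0.75]
Cofactors of I−A, C_ij = (−1)^(i+j)·(minor ij) (rows/columns in the sector order above):
  C_11 = (0.75)(0.75) − (-0.10)(-0.10) = 0.5525
  C_12 = −[(-0.15)(0.75) − (-0.10)(-0.30)] = 0.1425
  C_13 = (-0.15)(-0.10) − (0.75)(-0.30) = 0.2400
  C_21 = −[(-0.20)(0.75) − (-0.30)(-0.10)] = 0.1800
  C_22 = (0.90)(0.75) − (-0.30)(-0.30) = 0.5850
  C_23 = −[(0.90)(-0.10) − (-0.20)(-0.30)] = 0.1500
  C_31 = (-0.20)(-0.10) − (-0.30)(0.75) = 0.2450
  C_32 = −[(0.90)(-0.10) − (-0.30)(-0.15)] = 0.1350
  C_33 = (0.90)(0.75) − (-0.20)(-0.15) = 0.6450
det(I−A) = Σ_j (I−A)_1j·C_1j = (0.90)(0.5525) + (-0.20)(0.1425) + (-0.30)(0.2400) = 0.39675
adj(I−A) = Cᵀ =
  [ 0.5525   0.1800   0.2450]
  [ 0.1425   0.5850   0.1350]
  [ 0.2400   0.1500   0.6450]
(I − A)⁻¹ = adj(I−A) / det(I−A) ≈
  [   1.3926     0.4537     0.6175]
  [   0.3592     1.4745     0.3403]
  [   0.6049     0.3781     1.6257]
First solve x = (I − A)⁻¹ d = adj(I−A)·d / det(I−A); in particular x_1 = (0.5525·260 + 0.1800·760 + 0.2450·540) / 0.39675 = 412.75 / 0.39675 ≈ 1040.32766.
Intermediate flow from 1 to 1: z_11 = a_11 · x_1 = 0.10 × 412.75 / 0.39675 = 41.275 / 0.39675 ≈ 104.033.

z_11 = 104.033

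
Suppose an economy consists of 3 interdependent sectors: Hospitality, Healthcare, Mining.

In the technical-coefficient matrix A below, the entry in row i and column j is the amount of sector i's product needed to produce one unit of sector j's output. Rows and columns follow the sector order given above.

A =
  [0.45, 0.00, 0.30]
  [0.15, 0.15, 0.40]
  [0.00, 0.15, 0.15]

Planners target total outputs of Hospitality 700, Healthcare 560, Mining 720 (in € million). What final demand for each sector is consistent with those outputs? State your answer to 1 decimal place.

d_1 = 169.0, d_2 = 83.0, d_3 = 528.0

I − A =
  [   0.55     0.00    -0.30]
  [  -0.15     0.85    -0.40]
  [   0.00    -0.15     0.85]
d = (I − A) x:
  d_1 = (+0.55)·700 + (+0.00)·560 + (-0.30)·720 = 169.0
  d_2 = (-0.15)·700 + (+0.85)·560 + (-0.40)·720 = 83.0
  d_3 = (+0.00)·700 + (-0.15)·560 + (+0.85)·720 = 528.0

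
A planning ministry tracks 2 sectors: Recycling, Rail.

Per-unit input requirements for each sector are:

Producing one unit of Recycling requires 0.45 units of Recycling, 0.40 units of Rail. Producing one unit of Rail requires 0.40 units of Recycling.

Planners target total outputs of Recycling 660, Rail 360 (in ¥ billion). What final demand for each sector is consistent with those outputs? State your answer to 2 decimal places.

d_1 = 219.00, d_2 = 96.00

I − A =
  [   0.55    -0.40]
  [  -0.40     1.00]
d = (I − A) x:
  d_1 = (+0.55)·660 + (-0.40)·360 = 219.00
  d_2 = (-0.40)·660 + (+1.00)·360 = 96.00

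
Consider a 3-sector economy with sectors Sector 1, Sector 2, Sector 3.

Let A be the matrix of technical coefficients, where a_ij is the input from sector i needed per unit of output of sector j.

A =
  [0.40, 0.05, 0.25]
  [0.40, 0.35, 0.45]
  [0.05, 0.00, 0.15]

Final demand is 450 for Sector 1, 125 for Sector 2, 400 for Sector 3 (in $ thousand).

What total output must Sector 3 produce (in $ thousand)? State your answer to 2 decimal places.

I − A =
  [   0.60    -0.05    -0.25]
  [  -0.40     0.65    -0.45]
  [  -0.05     0.00     0.85]
Cofactors of I−A, C_ij = (−1)^(i+j)·(minor ij) (rows/columns in the sector order above):
  C_11 = (0.65)(0.85) − (-0.45)(0.00) = 0.5525
  C_12 = −[(-0.40)(0.85) − (-0.45)(-0.05)] = 0.3625
  C_13 = (-0.40)(0.00) − (0.65)(-0.05) = 0.0325
  C_21 = −[(-0.05)(0.85) − (-0.25)(0.00)] = 0.0425
  C_22 = (0.60)(0.85) − (-0.25)(-0.05) = 0.4975
  C_23 = −[(0.60)(0.00) − (-0.05)(-0.05)] = 0.0025
  C_31 = (-0.05)(-0.45) − (-0.25)(0.65) = 0.1850
  C_32 = −[(0.60)(-0.45) − (-0.25)(-0.40)] = 0.3700
  C_33 = (0.60)(0.65) − (-0.05)(-0.40) = 0.3700
det(I−A) = Σ_j (I−A)_1j·C_1j = (0.60)(0.5525) + (-0.05)(0.3625) + (-0.25)(0.0325) = 0.30525
adj(I−A) = Cᵀ =
  [ 0.5525   0.0425   0.1850]
  [ 0.3625   0.4975   0.3700]
  [ 0.0325   0.0025   0.3700]
(I − A)⁻¹ = adj(I−A) / det(I−A) ≈
  [   1.8100     0.1392     0.6061]
  [   1.1876     1.6298     1.2121]
  [   0.1065     0.0082     1.2121]
x = (I − A)⁻¹ d = adj(I−A)·d / det(I−A), with det(I−A) = 0.30525:
  x_1 = (0.5525·450 + 0.0425·125 + 0.1850·400) / 0.30525 = 327.9375 / 0.30525 ≈ 1074.32
  x_2 = (0.3625·450 + 0.4975·125 + 0.3700·400) / 0.30525 = 373.3125 / 0.30525 ≈ 1222.97
  x_3 = (0.0325·450 + 0.0025·125 + 0.3700·400) / 0.30525 = 162.9375 / 0.30525 ≈ 533.78

x_3 = 533.78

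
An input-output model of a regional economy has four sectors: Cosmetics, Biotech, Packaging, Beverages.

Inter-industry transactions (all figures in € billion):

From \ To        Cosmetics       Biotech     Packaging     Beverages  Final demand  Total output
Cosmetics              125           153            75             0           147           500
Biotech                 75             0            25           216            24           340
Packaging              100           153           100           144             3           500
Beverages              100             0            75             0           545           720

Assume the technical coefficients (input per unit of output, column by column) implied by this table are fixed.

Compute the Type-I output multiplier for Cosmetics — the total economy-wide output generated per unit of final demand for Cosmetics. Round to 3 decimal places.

Technical coefficients a_ij = z_ij / X_j:
  a_11 = 125/500 = 0.25, a_21 = 75/500 = 0.15, a_31 = 100/500 = 0.20, a_41 = 100/500 = 0.20
  a_12 = 153/340 = 0.45, a_22 = 0/340 = 0.00, a_32 = 153/340 = 0.45, a_42 = 0/340 = 0.00
  a_13 = 75/500 = 0.15, a_23 = 25/500 = 0.05, a_33 = 100/500 = 0.20, a_43 = 75/500 = 0.15
  a_14 = 0/720 = 0.00, a_24 = 216/720 = 0.30, a_34 = 144/720 = 0.20, a_44 = 0/720 = 0.00
I − A =
  [   0.75    -0.45    -0.15     0.00]
  [  -0.15     1.00    -0.05    -0.30]
  [  -0.20    -0.45     0.80    -0.20]
  [  -0.20     0.00    -0.15     1.00]
Compute the cofactors C_ij = (−1)^(i+j)·(3×3 minor ij) of I−A; the adjugate is their transpose:
adj(I−A) = Cᵀ =
  [ 0.727250   0.414000   0.192750   0.162750]
  [ 0.184500   0.541500   0.102750   0.183000]
  [ 0.334500   0.445500   0.655500   0.264750]
  [ 0.195625   0.149625   0.136875   0.484500]
det(I−A) = Σ_j (I−A)_1j·C_1j = (0.75)(0.727250) + (-0.45)(0.184500) + (-0.15)(0.334500) + (0.00)(0.195625) = 0.4122375
(I − A)⁻¹ = adj(I−A) / det(I−A) ≈
  [   1.7642     1.0043     0.4676     0.3948]
  [   0.4476     1.3136     0.2492     0.4439]
  [   0.8114     1.0807     1.5901     0.6422]
  [   0.4745     0.3630     0.3320     1.1753]
The output multiplier for sector j is the column-j sum of the Leontief inverse (I − A)⁻¹ = adj(I−A) / det(I−A).
Column 1 of adj(I−A): (0.727250, 0.184500, 0.334500, 0.195625); det(I−A) = 0.4122375.
m_1 = (0.727250 + 0.184500 + 0.334500 + 0.195625) / 0.4122375 = 1.441875 / 0.4122375 ≈ 3.498.

m_1 = 3.498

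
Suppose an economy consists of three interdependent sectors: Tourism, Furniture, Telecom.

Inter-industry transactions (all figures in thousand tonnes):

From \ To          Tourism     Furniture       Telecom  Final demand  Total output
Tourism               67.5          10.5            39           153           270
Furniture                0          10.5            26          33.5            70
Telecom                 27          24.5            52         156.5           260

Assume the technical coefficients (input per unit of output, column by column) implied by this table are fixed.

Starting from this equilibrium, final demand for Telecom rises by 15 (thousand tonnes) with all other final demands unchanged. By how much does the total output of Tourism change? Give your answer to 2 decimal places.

Technical coefficients a_ij = z_ij / X_j:
  a_11 = 67.5/270 = 0.25, a_21 = 0/270 = 0.00, a_31 = 27/270 = 0.10
  a_12 = 10.5/70 = 0.15, a_22 = 10.5/70 = 0.15, a_32 = 24.5/70 = 0.35
  a_13 = 39/260 = 0.15, a_23 = 26/260 = 0.10, a_33 = 52/260 = 0.20
I − A =
  [   0.75    -0.15    -0.15]
  [   0.00     0.85    -0.10]
  [  -0.10    -0.35     0.80]
Cofactors of I−A, C_ij = (−1)^(i+j)·(minor ij) (rows/columns in the sector order above):
  C_11 = (0.85)(0.80) − (-0.10)(-0.35) = 0.6450
  C_12 = −[(0.00)(0.80) − (-0.10)(-0.10)] = 0.0100
  C_13 = (0.00)(-0.35) − (0.85)(-0.10) = 0.0850
  C_21 = −[(-0.15)(0.80) − (-0.15)(-0.35)] = 0.1725
  C_22 = (0.75)(0.80) − (-0.15)(-0.10) = 0.5850
  C_23 = −[(0.75)(-0.35) − (-0.15)(-0.10)] = 0.2775
  C_31 = (-0.15)(-0.10) − (-0.15)(0.85) = 0.1425
  C_32 = −[(0.75)(-0.10) − (-0.15)(0.00)] = 0.0750
  C_33 = (0.75)(0.85) − (-0.15)(0.00) = 0.6375
det(I−A) = Σ_j (I−A)_1j·C_1j = (0.75)(0.6450) + (-0.15)(0.0100) + (-0.15)(0.0850) = 0.4695
adj(I−A) = Cᵀ =
  [ 0.6450   0.1725   0.1425]
  [ 0.0100   0.5850   0.0750]
  [ 0.0850   0.2775   0.6375]
(I − A)⁻¹ = adj(I−A) / det(I−A) ≈
  [   1.3738     0.3674     0.3035]
  [   0.0213     1.2460     0.1597]
  [   0.1810     0.5911     1.3578]
Δx = (I − A)⁻¹ Δd with Δd having +15 in the Telecom component and 0 elsewhere.
So Δx_1 = L_13 · (+15), where L_13 = adj(I−A)_13 / det(I−A) = 0.1425 / 0.4695.
Δx_1 = 0.1425 × (+15) / 0.4695 = 2.1375 / 0.4695 ≈ 4.55.

Δx_1 = 4.55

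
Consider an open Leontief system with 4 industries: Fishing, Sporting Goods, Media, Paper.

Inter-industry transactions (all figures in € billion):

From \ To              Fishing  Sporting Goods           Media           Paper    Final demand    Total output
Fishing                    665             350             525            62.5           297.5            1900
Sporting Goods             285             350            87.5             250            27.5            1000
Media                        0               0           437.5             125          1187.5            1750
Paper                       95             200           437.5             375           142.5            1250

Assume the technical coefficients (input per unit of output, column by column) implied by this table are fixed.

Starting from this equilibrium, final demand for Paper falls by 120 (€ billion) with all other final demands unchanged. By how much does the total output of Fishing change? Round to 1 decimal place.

Technical coefficients a_ij = z_ij / X_j:
  a_FF = 665/1900 = 0.35, a_SF = 285/1900 = 0.15, a_MF = 0/1900 = 0.00, a_PF = 95/1900 = 0.05
  a_FS = 350/1000 = 0.35, a_SS = 350/1000 = 0.35, a_MS = 0/1000 = 0.00, a_PS = 200/1000 = 0.20
  a_FM = 525/1750 = 0.30, a_SM = 87.5/1750 = 0.05, a_MM = 437.5/1750 = 0.25, a_PM = 437.5/1750 = 0.25
  a_FP = 62.5/1250 = 0.05, a_SP = 250/1250 = 0.20, a_MP = 125/1250 = 0.10, a_PP = 375/1250 = 0.30
I − A =
  [   0.65    -0.35    -0.30    -0.05]
  [  -0.15     0.65    -0.05    -0.20]
  [   0.00     0.00     0.75    -0.10]
  [  -0.05    -0.20    -0.25     0.70]
Compute the cofactors C_ij = (−1)^(i+j)·(3×3 minor ij) of I−A; the adjugate is their transpose:
adj(I−A) = Cᵀ =
  [ 0.294000   0.188500   0.162875   0.098125]
  [ 0.082750   0.321625   0.091500   0.110875]
  [ 0.006250   0.014750   0.226375   0.037000]
  [ 0.046875   0.110625   0.118625   0.277500]
det(I−A) = Σ_j (I−A)_1j·C_1j = (0.65)(0.294000) + (-0.35)(0.082750) + (-0.30)(0.006250) + (-0.05)(0.046875) = 0.15791875
(I − A)⁻¹ = adj(I−A) / det(I−A) ≈
  [   1.8617     1.1937     1.0314     0.6214]
  [   0.5240     2.0366     0.5794     0.7021]
  [   0.0396     0.0934     1.4335     0.2343]
  [   0.2968     0.7005     0.7512     1.7572]
Δx = (I − A)⁻¹ Δd with Δd having -120 in the Paper component and 0 elsewhere.
So Δx_F = L_FP · (-120), where L_FP = adj(I−A)_FP / det(I−A) = 0.098125 / 0.15791875.
Δx_F = 0.098125 × (-120) / 0.15791875 = -11.775 / 0.15791875 ≈ -74.6.

Δx_F = -74.6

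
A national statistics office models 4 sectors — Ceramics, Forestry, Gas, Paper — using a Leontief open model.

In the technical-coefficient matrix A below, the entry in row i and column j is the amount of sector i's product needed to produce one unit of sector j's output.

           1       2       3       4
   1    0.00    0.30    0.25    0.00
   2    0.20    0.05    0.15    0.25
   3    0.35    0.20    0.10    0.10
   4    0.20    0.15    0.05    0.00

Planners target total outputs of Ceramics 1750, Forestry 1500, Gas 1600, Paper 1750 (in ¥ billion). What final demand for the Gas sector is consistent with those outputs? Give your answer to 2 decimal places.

d_3 = 352.50

I − A =
  [   1.00    -0.30    -0.25     0.00]
  [  -0.20     0.95    -0.15    -0.25]
  [  -0.35    -0.20     0.90    -0.10]
  [  -0.20    -0.15    -0.05     1.00]
d = (I − A) x:
  d_1 = (+1.00)·1750 + (-0.30)·1500 + (-0.25)·1600 + (+0.00)·1750 = 900.00
  d_2 = (-0.20)·1750 + (+0.95)·1500 + (-0.15)·1600 + (-0.25)·1750 = 397.50
  d_3 = (-0.35)·1750 + (-0.20)·1500 + (+0.90)·1600 + (-0.10)·1750 = 352.50
  d_4 = (-0.20)·1750 + (-0.15)·1500 + (-0.05)·1600 + (+1.00)·1750 = 1095.00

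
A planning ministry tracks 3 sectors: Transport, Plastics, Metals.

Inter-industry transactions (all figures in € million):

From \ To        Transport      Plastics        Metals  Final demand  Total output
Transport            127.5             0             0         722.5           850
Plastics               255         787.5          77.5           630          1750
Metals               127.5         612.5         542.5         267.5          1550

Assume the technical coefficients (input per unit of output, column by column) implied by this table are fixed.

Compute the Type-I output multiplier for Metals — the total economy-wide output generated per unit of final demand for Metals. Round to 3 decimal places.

m_3 = 1.765

Technical coefficients a_ij = z_ij / X_j:
  a_11 = 127.5/850 = 0.15, a_21 = 255/850 = 0.30, a_31 = 127.5/850 = 0.15
  a_12 = 0/1750 = 0.00, a_22 = 787.5/1750 = 0.45, a_32 = 612.5/1750 = 0.35
  a_13 = 0/1550 = 0.00, a_23 = 77.5/1550 = 0.05, a_33 = 542.5/1550 = 0.35
I − A =
  [   0.85     0.00     0.00]
  [  -0.30     0.55    -0.05]
  [  -0.15    -0.35     0.65]
Cofactors of I−A, C_ij = (−1)^(i+j)·(minor ij) (rows/columns in the sector order above):
  C_11 = (0.55)(0.65) − (-0.05)(-0.35) = 0.3400
  C_12 = −[(-0.30)(0.65) − (-0.05)(-0.15)] = 0.2025
  C_13 = (-0.30)(-0.35) − (0.55)(-0.15) = 0.1875
  C_21 = −[(0.00)(0.65) − (0.00)(-0.35)] = 0.0000
  C_22 = (0.85)(0.65) − (0.00)(-0.15) = 0.5525
  C_23 = −[(0.85)(-0.35) − (0.00)(-0.15)] = 0.2975
  C_31 = (0.00)(-0.05) − (0.00)(0.55) = 0.0000
  C_32 = −[(0.85)(-0.05) − (0.00)(-0.30)] = 0.0425
  C_33 = (0.85)(0.55) − (0.00)(-0.30) = 0.4675
det(I−A) = Σ_j (I−A)_1j·C_1j = (0.85)(0.3400) + (0.00)(0.2025) + (0.00)(0.1875) = 0.2890
adj(I−A) = Cᵀ =
  [ 0.3400   0.0000   0.0000]
  [ 0.2025   0.5525   0.0425]
  [ 0.1875   0.2975   0.4675]
(I − A)⁻¹ = adj(I−A) / det(I−A) ≈
  [   1.1765     0.0000     0.0000]
  [   0.7007     1.9118     0.1471]
  [   0.6488     1.0294     1.6176]
The output multiplier for sector j is the column-j sum of the Leontief inverse (I − A)⁻¹ = adj(I−A) / det(I−A).
Column 3 of adj(I−A): (0.0000, 0.0425, 0.4675); det(I−A) = 0.2890.
m_3 = (0.0000 + 0.0425 + 0.4675) / 0.2890 = 0.51 / 0.2890 ≈ 1.765.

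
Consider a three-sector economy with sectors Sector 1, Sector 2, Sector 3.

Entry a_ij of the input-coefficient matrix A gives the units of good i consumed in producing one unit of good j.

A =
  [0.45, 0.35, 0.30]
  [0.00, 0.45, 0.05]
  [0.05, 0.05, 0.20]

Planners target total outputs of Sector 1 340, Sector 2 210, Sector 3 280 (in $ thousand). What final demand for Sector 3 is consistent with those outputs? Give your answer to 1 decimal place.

I − A =
  [   0.55    -0.35    -0.30]
  [   0.00     0.55    -0.05]
  [  -0.05    -0.05     0.80]
d = (I − A) x:
  d_1 = (+0.55)·340 + (-0.35)·210 + (-0.30)·280 = 29.5
  d_2 = (+0.00)·340 + (+0.55)·210 + (-0.05)·280 = 101.5
  d_3 = (-0.05)·340 + (-0.05)·210 + (+0.80)·280 = 196.5

d_3 = 196.5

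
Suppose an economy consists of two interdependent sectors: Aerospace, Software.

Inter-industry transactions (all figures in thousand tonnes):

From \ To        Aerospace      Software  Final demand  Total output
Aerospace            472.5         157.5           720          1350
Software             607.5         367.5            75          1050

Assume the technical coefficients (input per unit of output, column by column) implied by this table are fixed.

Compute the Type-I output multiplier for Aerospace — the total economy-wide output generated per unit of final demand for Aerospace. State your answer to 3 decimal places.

Technical coefficients a_ij = z_ij / X_j:
  a_AA = 472.5/1350 = 0.35, a_SA = 607.5/1350 = 0.45
  a_AS = 157.5/1050 = 0.15, a_SS = 367.5/1050 = 0.35
I − A =
  [   0.65    -0.15]
  [  -0.45     0.65]
det(I−A) = (0.65)(0.65) − (-0.15)(-0.45) = 0.3550
adj(I−A) = [[0.65, 0.15], [0.45, 0.65]]
(I − A)⁻¹ = adj(I−A) / det(I−A) ≈
  [   1.8310     0.4225]
  [   1.2676     1.8310]
The output multiplier for sector j is the column-j sum of the Leontief inverse (I − A)⁻¹ = adj(I−A) / det(I−A).
Column A of adj(I−A): (0.65, 0.45); det(I−A) = 0.3550.
m_A = (0.65 + 0.45) / 0.3550 = 1.10 / 0.3550 ≈ 3.099.

m_A = 3.099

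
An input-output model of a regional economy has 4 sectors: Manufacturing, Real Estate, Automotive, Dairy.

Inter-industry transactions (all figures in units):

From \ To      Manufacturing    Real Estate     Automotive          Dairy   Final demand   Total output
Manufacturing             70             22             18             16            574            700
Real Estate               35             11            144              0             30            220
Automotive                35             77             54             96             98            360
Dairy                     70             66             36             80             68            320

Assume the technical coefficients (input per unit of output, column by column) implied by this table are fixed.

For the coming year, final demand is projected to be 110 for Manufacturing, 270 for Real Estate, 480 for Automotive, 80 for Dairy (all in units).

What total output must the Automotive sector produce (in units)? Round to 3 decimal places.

Technical coefficients a_ij = z_ij / X_j:
  a_11 = 70/700 = 0.10, a_21 = 35/700 = 0.05, a_31 = 35/700 = 0.05, a_41 = 70/700 = 0.10
  a_12 = 22/220 = 0.10, a_22 = 11/220 = 0.05, a_32 = 77/220 = 0.35, a_42 = 66/220 = 0.30
  a_13 = 18/360 = 0.05, a_23 = 144/360 = 0.40, a_33 = 54/360 = 0.15, a_43 = 36/360 = 0.10
  a_14 = 16/320 = 0.05, a_24 = 0/320 = 0.00, a_34 = 96/320 = 0.30, a_44 = 80/320 = 0.25
I − A =
  [   0.90    -0.10    -0.05    -0.05]
  [  -0.05     0.95    -0.40     0.00]
  [  -0.05    -0.35     0.85    -0.30]
  [  -0.10    -0.30    -0.10     0.75]
Compute the cofactors C_ij = (−1)^(i+j)·(3×3 minor ij) of I−A; the adjugate is their transpose:
adj(I−A) = Cᵀ =
  [ 0.436125   0.092875   0.076375   0.059625]
  [ 0.057375   0.538875   0.270125   0.111875]
  [ 0.081750   0.323000   0.632000   0.258250]
  [ 0.092000   0.271000   0.202500   0.591250]
det(I−A) = Σ_j (I−A)_1j·C_1j = (0.90)(0.436125) + (-0.10)(0.057375) + (-0.05)(0.081750) + (-0.05)(0.092000) = 0.3780875
(I − A)⁻¹ = adj(I−A) / det(I−A) ≈
  [   1.1535     0.2456     0.2020     0.1577]
  [   0.1518     1.4253     0.7145     0.2959]
  [   0.2162     0.8543     1.6716     0.6830]
  [   0.2433     0.7168     0.5356     1.5638]
x = (I − A)⁻¹ d = adj(I−A)·d / det(I−A), with det(I−A) = 0.3780875:
  x_1 = (0.436125·110 + 0.092875·270 + 0.076375·480 + 0.059625·80) / 0.3780875 = 114.48 / 0.3780875 ≈ 302.787
  x_2 = (0.057375·110 + 0.538875·270 + 0.270125·480 + 0.111875·80) / 0.3780875 = 290.4175 / 0.3780875 ≈ 768.122
  x_3 = (0.081750·110 + 0.323000·270 + 0.632000·480 + 0.258250·80) / 0.3780875 = 420.2225 / 0.3780875 ≈ 1111.442
  x_4 = (0.092000·110 + 0.271000·270 + 0.202500·480 + 0.591250·80) / 0.3780875 = 227.79 / 0.3780875 ≈ 602.480

x_3 = 1111.442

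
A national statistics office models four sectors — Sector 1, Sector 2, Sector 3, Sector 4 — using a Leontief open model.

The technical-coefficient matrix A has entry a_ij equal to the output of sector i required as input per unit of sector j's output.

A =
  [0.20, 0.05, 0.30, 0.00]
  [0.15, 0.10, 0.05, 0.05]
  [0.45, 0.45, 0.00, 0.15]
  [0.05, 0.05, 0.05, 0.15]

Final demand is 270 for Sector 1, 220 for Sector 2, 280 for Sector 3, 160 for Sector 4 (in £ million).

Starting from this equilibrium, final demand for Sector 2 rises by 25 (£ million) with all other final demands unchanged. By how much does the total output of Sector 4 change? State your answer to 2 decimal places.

Δx_4 = 3.37

I − A =
  [   0.80    -0.05    -0.30     0.00]
  [  -0.15     0.90    -0.05    -0.05]
  [  -0.45    -0.45     1.00    -0.15]
  [  -0.05    -0.05    -0.05     0.85]
Compute the cofactors C_ij = (−1)^(i+j)·(3×3 minor ij) of I−A; the adjugate is their transpose:
adj(I−A) = Cᵀ =
  [ 0.735125   0.159125   0.231000   0.050125]
  [ 0.149500   0.557000   0.075000   0.046000]
  [ 0.409500   0.331500   0.603500   0.126000]
  [ 0.076125   0.061625   0.053500   0.551625]
det(I−A) = Σ_j (I−A)_1j·C_1j = (0.80)(0.735125) + (-0.05)(0.149500) + (-0.30)(0.409500) + (0.00)(0.076125) = 0.457775
(I − A)⁻¹ = adj(I−A) / det(I−A) ≈
  [   1.6059     0.3476     0.5046     0.1095]
  [   0.3266     1.2168     0.1638     0.1005]
  [   0.8945     0.7242     1.3183     0.2752]
  [   0.1663     0.1346     0.1169     1.2050]
Δx = (I − A)⁻¹ Δd with Δd having +25 in the Sector 2 component and 0 elsewhere.
So Δx_4 = L_42 · (+25), where L_42 = adj(I−A)_42 / det(I−A) = 0.061625 / 0.457775.
Δx_4 = 0.061625 × (+25) / 0.457775 = 1.540625 / 0.457775 ≈ 3.37.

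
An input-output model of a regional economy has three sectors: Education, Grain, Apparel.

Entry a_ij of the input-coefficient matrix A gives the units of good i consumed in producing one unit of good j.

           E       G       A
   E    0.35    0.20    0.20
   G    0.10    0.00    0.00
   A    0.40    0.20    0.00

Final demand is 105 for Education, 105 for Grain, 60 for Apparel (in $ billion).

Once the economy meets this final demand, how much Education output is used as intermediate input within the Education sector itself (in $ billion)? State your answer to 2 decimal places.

z_EE = 91.15

I − A =
  [   0.65    -0.20    -0.20]
  [  -0.10     1.00     0.00]
  [  -0.40    -0.20     1.00]
Cofactors of I−A, C_ij = (−1)^(i+j)·(minor ij) (rows/columns in the sector order above):
  C_11 = (1.00)(1.00) − (0.00)(-0.20) = 1.0000
  C_12 = −[(-0.10)(1.00) − (0.00)(-0.40)] = 0.1000
  C_13 = (-0.10)(-0.20) − (1.00)(-0.40) = 0.4200
  C_21 = −[(-0.20)(1.00) − (-0.20)(-0.20)] = 0.2400
  C_22 = (0.65)(1.00) − (-0.20)(-0.40) = 0.5700
  C_23 = −[(0.65)(-0.20) − (-0.20)(-0.40)] = 0.2100
  C_31 = (-0.20)(0.00) − (-0.20)(1.00) = 0.2000
  C_32 = −[(0.65)(0.00) − (-0.20)(-0.10)] = 0.0200
  C_33 = (0.65)(1.00) − (-0.20)(-0.10) = 0.6300
det(I−A) = Σ_j (I−A)_1j·C_1j = (0.65)(1.0000) + (-0.20)(0.1000) + (-0.20)(0.4200) = 0.5460
adj(I−A) = Cᵀ =
  [ 1.0000   0.2400   0.2000]
  [ 0.1000   0.5700   0.0200]
  [ 0.4200   0.2100   0.6300]
(I − A)⁻¹ = adj(I−A) / det(I−A) ≈
  [   1.8315     0.4396     0.3663]
  [   0.1832     1.0440     0.0366]
  [   0.7692     0.3846     1.1538]
First solve x = (I − A)⁻¹ d = adj(I−A)·d / det(I−A); in particular x_E = (1.0000·105 + 0.2400·105 + 0.2000·60) / 0.5460 = 142.20 / 0.5460 ≈ 260.4396.
Intermediate flow from E to E: z_EE = a_EE · x_E = 0.35 × 142.20 / 0.5460 = 49.77 / 0.5460 ≈ 91.15.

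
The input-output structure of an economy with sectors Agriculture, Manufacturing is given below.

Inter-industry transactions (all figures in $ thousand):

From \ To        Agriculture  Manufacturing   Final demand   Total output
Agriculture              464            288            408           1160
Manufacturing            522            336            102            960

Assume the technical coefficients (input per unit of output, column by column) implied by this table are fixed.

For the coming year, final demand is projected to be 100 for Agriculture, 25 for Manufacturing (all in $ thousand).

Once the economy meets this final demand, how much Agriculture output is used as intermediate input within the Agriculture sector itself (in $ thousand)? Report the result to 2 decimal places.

Technical coefficients a_ij = z_ij / X_j:
  a_11 = 464/1160 = 0.40, a_21 = 522/1160 = 0.45
  a_12 = 288/960 = 0.30, a_22 = 336/960 = 0.35
I − A =
  [   0.60    -0.30]
  [  -0.45     0.65]
det(I−A) = (0.60)(0.65) − (-0.30)(-0.45) = 0.2550
adj(I−A) = [[0.65, 0.30], [0.45, 0.60]]
(I − A)⁻¹ = adj(I−A) / det(I−A) ≈
  [   2.5490     1.1765]
  [   1.7647     2.3529]
First solve x = (I − A)⁻¹ d = adj(I−A)·d / det(I−A); in particular x_1 = (0.65·100 + 0.30·25) / 0.2550 = 72.50 / 0.2550 ≈ 284.3137.
Intermediate flow from 1 to 1: z_11 = a_11 · x_1 = 0.40 × 72.50 / 0.2550 = 29.00 / 0.2550 ≈ 113.73.

z_11 = 113.73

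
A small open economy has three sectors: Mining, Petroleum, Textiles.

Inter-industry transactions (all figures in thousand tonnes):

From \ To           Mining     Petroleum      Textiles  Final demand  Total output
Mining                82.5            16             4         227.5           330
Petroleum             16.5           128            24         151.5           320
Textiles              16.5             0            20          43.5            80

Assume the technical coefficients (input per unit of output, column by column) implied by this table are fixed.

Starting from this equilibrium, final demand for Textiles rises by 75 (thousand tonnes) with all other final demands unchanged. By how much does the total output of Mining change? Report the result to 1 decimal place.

Technical coefficients a_ij = z_ij / X_j:
  a_11 = 82.5/330 = 0.25, a_21 = 16.5/330 = 0.05, a_31 = 16.5/330 = 0.05
  a_12 = 16/320 = 0.05, a_22 = 128/320 = 0.40, a_32 = 0/320 = 0.00
  a_13 = 4/80 = 0.05, a_23 = 24/80 = 0.30, a_33 = 20/80 = 0.25
I − A =
  [   0.75    -0.05    -0.05]
  [  -0.05     0.60    -0.30]
  [  -0.05     0.00     0.75]
Cofactors of I−A, C_ij = (−1)^(i+j)·(minor ij) (rows/columns in the sector order above):
  C_11 = (0.60)(0.75) − (-0.30)(0.00) = 0.4500
  C_12 = −[(-0.05)(0.75) − (-0.30)(-0.05)] = 0.0525
  C_13 = (-0.05)(0.00) − (0.60)(-0.05) = 0.0300
  C_21 = −[(-0.05)(0.75) − (-0.05)(0.00)] = 0.0375
  C_22 = (0.75)(0.75) − (-0.05)(-0.05) = 0.5600
  C_23 = −[(0.75)(0.00) − (-0.05)(-0.05)] = 0.0025
  C_31 = (-0.05)(-0.30) − (-0.05)(0.60) = 0.0450
  C_32 = −[(0.75)(-0.30) − (-0.05)(-0.05)] = 0.2275
  C_33 = (0.75)(0.60) − (-0.05)(-0.05) = 0.4475
det(I−A) = Σ_j (I−A)_1j·C_1j = (0.75)(0.4500) + (-0.05)(0.0525) + (-0.05)(0.0300) = 0.333375
adj(I−A) = Cᵀ =
  [ 0.4500   0.0375   0.0450]
  [ 0.0525   0.5600   0.2275]
  [ 0.0300   0.0025   0.4475]
(I − A)⁻¹ = adj(I−A) / det(I−A) ≈
  [   1.3498     0.1125     0.1350]
  [   0.1575     1.6798     0.6824]
  [   0.0900     0.0075     1.3423]
Δx = (I − A)⁻¹ Δd with Δd having +75 in the Textiles component and 0 elsewhere.
So Δx_1 = L_13 · (+75), where L_13 = adj(I−A)_13 / det(I−A) = 0.0450 / 0.333375.
Δx_1 = 0.0450 × (+75) / 0.333375 = 3.375 / 0.333375 ≈ 10.1.

Δx_1 = 10.1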